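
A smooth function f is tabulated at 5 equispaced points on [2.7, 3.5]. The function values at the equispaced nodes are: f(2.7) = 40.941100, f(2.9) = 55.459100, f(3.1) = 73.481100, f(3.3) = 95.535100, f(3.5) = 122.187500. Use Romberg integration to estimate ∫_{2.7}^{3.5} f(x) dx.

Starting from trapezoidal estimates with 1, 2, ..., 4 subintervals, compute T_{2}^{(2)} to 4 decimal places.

60.9377

T_{0}^{(0)} (trapezoid, 1 panel, h=0.8000): 65.251440
T_{1}^{(0)} (trapezoid, 2 panels, h=0.4000): 62.018160
T_{2}^{(0)} (trapezoid, 4 panels, h=0.2000): 61.207920
T_{1}^{(1)} = 62.018160 + (62.018160 − 65.251440)/3 = 60.940400
T_{2}^{(1)} = 61.207920 + (61.207920 − 62.018160)/3 = 60.937840
T_{2}^{(2)} = 60.937840 + (60.937840 − 60.940400)/15 = 60.937669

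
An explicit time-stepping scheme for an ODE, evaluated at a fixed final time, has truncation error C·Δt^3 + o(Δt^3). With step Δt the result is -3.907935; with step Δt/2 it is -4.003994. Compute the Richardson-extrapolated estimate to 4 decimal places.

-4.0177

The leading error scales as Δt^3; refining by a factor of 2 reduces it by 2^3 = 8.
Extrapolated value = (8·A(Δt/2) − A(Δt)) / (8 − 1)
= (8·(-4.003994) − (-3.907935)) / 7
= -28.124017 / 7 = -4.017717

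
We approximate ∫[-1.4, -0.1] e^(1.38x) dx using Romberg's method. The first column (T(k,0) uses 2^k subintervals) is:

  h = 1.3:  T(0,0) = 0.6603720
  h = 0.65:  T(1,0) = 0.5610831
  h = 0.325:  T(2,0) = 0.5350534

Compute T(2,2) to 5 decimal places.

Richardson extrapolation on the trapezoidal column (denominator 4−1=3):
T(1,1) = 0.5610831 + (0.5610831 − 0.6603720)/3 = 0.5279868
T(2,1) = 0.5350534 + (0.5350534 − 0.5610831)/3 = 0.5263768
T(2,2) = 0.5263768 + (0.5263768 − 0.5279868)/15 = 0.5262695

0.52627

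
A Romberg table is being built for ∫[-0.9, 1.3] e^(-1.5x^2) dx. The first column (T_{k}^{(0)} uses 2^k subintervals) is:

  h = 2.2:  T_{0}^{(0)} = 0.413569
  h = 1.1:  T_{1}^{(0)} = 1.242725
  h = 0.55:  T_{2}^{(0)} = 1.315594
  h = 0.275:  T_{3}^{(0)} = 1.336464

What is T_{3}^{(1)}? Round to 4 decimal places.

1.3434

T_{3}^{(1)} = 1.336464 + (1.336464 − 1.315594)/3 = 1.343421
(Column j=1 coincides with Simpson's rule on the same nodes.)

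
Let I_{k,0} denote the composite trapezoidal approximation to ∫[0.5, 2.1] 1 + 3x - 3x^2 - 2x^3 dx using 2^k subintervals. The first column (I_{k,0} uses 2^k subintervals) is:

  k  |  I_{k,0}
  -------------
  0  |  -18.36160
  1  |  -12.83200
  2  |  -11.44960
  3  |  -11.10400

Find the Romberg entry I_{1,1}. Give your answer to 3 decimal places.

Richardson extrapolation on the trapezoidal column (denominator 4−1=3):
I_{1,1} = (4·(-12.83200) − (-18.36160)) / 3 = -10.98880
(Column j=1 coincides with Simpson's rule on the same nodes.)

-10.989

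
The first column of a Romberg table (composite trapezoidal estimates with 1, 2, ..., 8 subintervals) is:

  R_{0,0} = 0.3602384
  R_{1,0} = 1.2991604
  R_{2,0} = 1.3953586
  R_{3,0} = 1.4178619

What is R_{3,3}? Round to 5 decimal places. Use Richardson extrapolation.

1.42539

Richardson extrapolation on the trapezoidal column (denominator 4−1=3):
R_{1,1} = 1.2991604 + (1.2991604 − 0.3602384)/3 = 1.6121344
R_{2,1} = (4·1.3953586 − 1.2991604) / 3 = 1.4274247
R_{3,1} = 1.4178619 + (1.4178619 − 1.3953586)/3 = 1.4253630
R_{2,2} = (16·1.4274247 − 1.6121344) / 15 = 1.4151107
R_{3,2} = 1.4253630 + (1.4253630 − 1.4274247)/15 = 1.4252256
R_{3,3} = (64·1.4252256 − 1.4151107) / 63 = 1.4253862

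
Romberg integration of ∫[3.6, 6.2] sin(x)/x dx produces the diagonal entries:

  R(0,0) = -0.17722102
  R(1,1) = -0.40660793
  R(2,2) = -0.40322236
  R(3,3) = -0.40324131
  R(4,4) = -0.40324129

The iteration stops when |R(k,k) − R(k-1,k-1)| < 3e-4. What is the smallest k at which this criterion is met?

k = 3

|R(1,1) − R(0,0)| = 0.22938691 ≥ 3e-4
|R(2,2) − R(1,1)| = 0.00338557 ≥ 3e-4
|R(3,3) − R(2,2)| = 0.00001895 < 3e-4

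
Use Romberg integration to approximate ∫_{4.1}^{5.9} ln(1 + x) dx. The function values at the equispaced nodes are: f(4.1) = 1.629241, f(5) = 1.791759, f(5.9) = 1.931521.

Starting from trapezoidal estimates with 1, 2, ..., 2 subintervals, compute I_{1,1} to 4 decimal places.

I_{0,0} (trapezoid, 1 panel, h=1.8000): 3.204686
I_{1,0} (trapezoid, 2 panels, h=0.9000): 3.214926
I_{1,1} = 3.214926 + (3.214926 − 3.204686)/3 = 3.218339

3.2183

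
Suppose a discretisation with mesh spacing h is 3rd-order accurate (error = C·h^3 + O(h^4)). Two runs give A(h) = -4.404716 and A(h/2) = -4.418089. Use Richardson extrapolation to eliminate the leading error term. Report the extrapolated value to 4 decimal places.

-4.4200

Extrapolated value = (8·A(h/2) − A(h)) / (8 − 1)
= (8·(-4.418089) − (-4.404716)) / 7
= -30.939996 / 7 = -4.419999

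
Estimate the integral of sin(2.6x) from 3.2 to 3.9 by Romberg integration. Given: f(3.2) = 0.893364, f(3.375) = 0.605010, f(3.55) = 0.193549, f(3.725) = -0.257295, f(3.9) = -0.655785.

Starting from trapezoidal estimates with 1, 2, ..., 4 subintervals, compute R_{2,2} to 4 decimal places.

0.1175

R_{0,0} (trapezoid, 1 panel, h=0.7000): 0.083153
R_{1,0} (trapezoid, 2 panels, h=0.3500): 0.109318
R_{2,0} (trapezoid, 4 panels, h=0.1750): 0.115509
R_{1,1} = 0.109318 + (0.109318 − 0.083153)/3 = 0.118040
R_{2,1} = 0.115509 + (0.115509 − 0.109318)/3 = 0.117573
R_{2,2} = 0.117573 + (0.117573 − 0.118040)/15 = 0.117542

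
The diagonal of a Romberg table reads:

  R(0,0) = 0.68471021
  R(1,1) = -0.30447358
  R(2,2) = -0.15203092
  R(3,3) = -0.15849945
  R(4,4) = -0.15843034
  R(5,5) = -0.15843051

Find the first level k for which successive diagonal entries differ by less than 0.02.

|R(1,1) − R(0,0)| = 0.98918379 ≥ 0.02
|R(2,2) − R(1,1)| = 0.15244266 ≥ 0.02
|R(3,3) − R(2,2)| = 0.00646853 < 0.02

k = 3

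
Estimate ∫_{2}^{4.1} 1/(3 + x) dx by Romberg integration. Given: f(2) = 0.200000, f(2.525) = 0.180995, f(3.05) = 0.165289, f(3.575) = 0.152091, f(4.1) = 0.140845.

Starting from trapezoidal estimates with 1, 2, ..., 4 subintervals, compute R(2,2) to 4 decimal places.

R(0,0) (trapezoid, 1 panel, h=2.1000): 0.357887
R(1,0) (trapezoid, 2 panels, h=1.0500): 0.352497
R(2,0) (trapezoid, 4 panels, h=0.5250): 0.351119
R(1,1) = 0.352497 + (0.352497 − 0.357887)/3 = 0.350700
R(2,1) = 0.351119 + (0.351119 − 0.352497)/3 = 0.350660
R(2,2) = 0.350660 + (0.350660 − 0.350700)/15 = 0.350657

0.3507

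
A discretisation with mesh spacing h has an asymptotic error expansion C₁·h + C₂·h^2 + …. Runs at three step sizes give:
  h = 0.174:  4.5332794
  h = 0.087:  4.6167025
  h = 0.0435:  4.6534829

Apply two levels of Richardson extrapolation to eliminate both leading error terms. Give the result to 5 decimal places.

4.68698

First eliminate the h term (factor 2^1 = 2):
  B₁ = (2·4.6167025 − 4.5332794)/1 = 4.7001256
  B₂ = (2·4.6534829 − 4.6167025)/1 = 4.6902633
Then eliminate the h^2 term (factor 2^2 = 4):
  (4·4.6902633 − 4.7001256)/3 = 4.6869759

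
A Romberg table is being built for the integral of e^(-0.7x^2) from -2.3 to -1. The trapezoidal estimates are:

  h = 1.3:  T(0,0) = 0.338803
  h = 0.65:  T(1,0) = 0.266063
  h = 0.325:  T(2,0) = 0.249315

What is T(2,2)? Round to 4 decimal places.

0.2439

T(1,1) = 0.266063 + (0.266063 − 0.338803)/3 = 0.241816
T(2,1) = 0.249315 + (0.249315 − 0.266063)/3 = 0.243732
T(2,2) = (16·0.243732 − 0.241816) / 15 = 0.243860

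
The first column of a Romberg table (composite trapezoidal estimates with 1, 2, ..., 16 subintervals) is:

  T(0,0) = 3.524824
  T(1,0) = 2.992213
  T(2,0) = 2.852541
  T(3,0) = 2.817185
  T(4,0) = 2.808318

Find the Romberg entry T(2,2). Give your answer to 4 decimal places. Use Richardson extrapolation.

Richardson extrapolation on the trapezoidal column (denominator 4−1=3):
T(1,1) = (4·2.992213 − 3.524824) / 3 = 2.814676
T(2,1) = (4·2.852541 − 2.992213) / 3 = 2.805984
T(2,2) = 2.805984 + (2.805984 − 2.814676)/15 = 2.805405
(Column j=1 coincides with Simpson's rule on the same nodes.)

2.8054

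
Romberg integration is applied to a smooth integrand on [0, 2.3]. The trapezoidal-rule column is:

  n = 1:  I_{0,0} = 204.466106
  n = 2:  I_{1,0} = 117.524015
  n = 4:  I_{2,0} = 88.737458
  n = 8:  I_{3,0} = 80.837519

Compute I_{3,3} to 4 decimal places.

78.1358

Richardson extrapolation on the trapezoidal column (denominator 4−1=3):
I_{1,1} = 117.524015 + (117.524015 − 204.466106)/3 = 88.543318
I_{2,1} = 88.737458 + (88.737458 − 117.524015)/3 = 79.141939
I_{3,1} = (4·80.837519 − 88.737458) / 3 = 78.204206
I_{2,2} = 79.141939 + (79.141939 − 88.543318)/15 = 78.515180
I_{3,2} = 78.204206 + (78.204206 − 79.141939)/15 = 78.141690
I_{3,3} = (64·78.141690 − 78.515180) / 63 = 78.135762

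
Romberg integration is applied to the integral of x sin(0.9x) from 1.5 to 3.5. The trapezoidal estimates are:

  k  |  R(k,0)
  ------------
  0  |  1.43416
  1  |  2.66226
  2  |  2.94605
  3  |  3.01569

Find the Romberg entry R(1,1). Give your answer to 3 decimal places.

R(1,1) = (4·2.66226 − 1.43416) / 3 = 3.07163
(Column j=1 coincides with Simpson's rule on the same nodes.)

3.072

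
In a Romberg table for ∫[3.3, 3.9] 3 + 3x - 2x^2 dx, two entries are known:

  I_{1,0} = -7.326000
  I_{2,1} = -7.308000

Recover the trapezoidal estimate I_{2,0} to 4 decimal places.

-7.3125

From I_{2,1} = (4·I_{2,0} − I_{1,0})/3, solve for I_{2,0}:
4·I_{2,0} = 3·(-7.308000) + (-7.326000) = -29.250000
I_{2,0} = -7.312500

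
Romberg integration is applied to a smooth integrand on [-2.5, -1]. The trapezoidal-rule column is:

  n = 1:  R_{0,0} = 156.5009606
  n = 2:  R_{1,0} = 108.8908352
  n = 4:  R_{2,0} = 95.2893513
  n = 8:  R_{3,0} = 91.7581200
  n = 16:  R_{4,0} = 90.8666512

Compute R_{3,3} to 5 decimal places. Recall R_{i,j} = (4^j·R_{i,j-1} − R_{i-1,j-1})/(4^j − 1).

Richardson extrapolation on the trapezoidal column (denominator 4−1=3):
R_{1,1} = (4·108.8908352 − 156.5009606) / 3 = 93.0207934
R_{2,1} = 95.2893513 + (95.2893513 − 108.8908352)/3 = 90.7555233
R_{3,1} = 91.7581200 + (91.7581200 − 95.2893513)/3 = 90.5810429
R_{2,2} = (16·90.7555233 − 93.0207934) / 15 = 90.6045053
R_{3,2} = 90.5810429 + (90.5810429 − 90.7555233)/15 = 90.5694109
R_{3,3} = 90.5694109 + (90.5694109 − 90.6045053)/63 = 90.5688538

90.56885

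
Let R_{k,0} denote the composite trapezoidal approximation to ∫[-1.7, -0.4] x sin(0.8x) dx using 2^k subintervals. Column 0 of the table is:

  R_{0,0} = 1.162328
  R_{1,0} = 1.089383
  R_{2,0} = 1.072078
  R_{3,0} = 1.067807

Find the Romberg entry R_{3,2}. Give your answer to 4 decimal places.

Richardson extrapolation on the trapezoidal column (denominator 4−1=3):
R_{2,1} = 1.072078 + (1.072078 − 1.089383)/3 = 1.066310
R_{3,1} = (4·1.067807 − 1.072078) / 3 = 1.066383
R_{3,2} = (16·1.066383 − 1.066310) / 15 = 1.066388

1.0664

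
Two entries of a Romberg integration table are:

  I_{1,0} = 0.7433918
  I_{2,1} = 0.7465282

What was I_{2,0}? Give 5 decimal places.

From I_{2,1} = (4·I_{2,0} − I_{1,0})/3, solve for I_{2,0}:
4·I_{2,0} = 3·0.7465282 + 0.7433918 = 2.9829764
I_{2,0} = 0.7457441

0.74574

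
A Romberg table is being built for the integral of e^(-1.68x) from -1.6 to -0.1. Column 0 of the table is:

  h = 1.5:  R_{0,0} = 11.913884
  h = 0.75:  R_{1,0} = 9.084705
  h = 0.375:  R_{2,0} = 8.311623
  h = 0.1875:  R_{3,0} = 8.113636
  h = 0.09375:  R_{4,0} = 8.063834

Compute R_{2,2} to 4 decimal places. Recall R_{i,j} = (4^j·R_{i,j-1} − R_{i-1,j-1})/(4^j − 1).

Richardson extrapolation on the trapezoidal column (denominator 4−1=3):
R_{1,1} = (4·9.084705 − 11.913884) / 3 = 8.141645
R_{2,1} = (4·8.311623 − 9.084705) / 3 = 8.053929
R_{2,2} = (16·8.053929 − 8.141645) / 15 = 8.048081

8.0481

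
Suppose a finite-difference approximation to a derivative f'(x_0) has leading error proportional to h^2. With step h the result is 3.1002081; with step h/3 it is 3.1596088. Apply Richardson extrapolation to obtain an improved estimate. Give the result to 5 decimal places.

The leading error scales as h^2; refining by a factor of 3 reduces it by 3^2 = 9.
Extrapolated value = (9·A(h/3) − A(h)) / (9 − 1)
= (9·3.1596088 − 3.1002081) / 8
= 25.3362711 / 8 = 3.1670339

3.16703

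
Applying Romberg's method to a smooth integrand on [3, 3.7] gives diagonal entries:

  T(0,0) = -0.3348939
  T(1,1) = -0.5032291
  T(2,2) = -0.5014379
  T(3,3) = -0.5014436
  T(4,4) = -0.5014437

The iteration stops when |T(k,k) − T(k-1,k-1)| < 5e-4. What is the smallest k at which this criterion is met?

k = 3

|T(1,1) − T(0,0)| = 0.1683352 ≥ 5e-4
|T(2,2) − T(1,1)| = 0.0017912 ≥ 5e-4
|T(3,3) − T(2,2)| = 0.0000057 < 5e-4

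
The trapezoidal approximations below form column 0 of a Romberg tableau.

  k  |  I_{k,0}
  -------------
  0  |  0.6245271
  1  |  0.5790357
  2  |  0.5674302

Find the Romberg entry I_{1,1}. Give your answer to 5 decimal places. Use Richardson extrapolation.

I_{1,1} = 0.5790357 + (0.5790357 − 0.6245271)/3 = 0.5638719

0.56387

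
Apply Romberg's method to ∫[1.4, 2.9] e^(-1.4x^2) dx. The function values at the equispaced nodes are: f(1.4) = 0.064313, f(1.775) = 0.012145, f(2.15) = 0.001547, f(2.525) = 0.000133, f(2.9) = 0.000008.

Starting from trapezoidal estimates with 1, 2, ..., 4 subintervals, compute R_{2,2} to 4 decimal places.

0.0144

R_{0,0} (trapezoid, 1 panel, h=1.5000): 0.048241
R_{1,0} (trapezoid, 2 panels, h=0.7500): 0.025281
R_{2,0} (trapezoid, 4 panels, h=0.3750): 0.017245
R_{1,1} = 0.025281 + (0.025281 − 0.048241)/3 = 0.017628
R_{2,1} = 0.017245 + (0.017245 − 0.025281)/3 = 0.014566
R_{2,2} = 0.014566 + (0.014566 − 0.017628)/15 = 0.014362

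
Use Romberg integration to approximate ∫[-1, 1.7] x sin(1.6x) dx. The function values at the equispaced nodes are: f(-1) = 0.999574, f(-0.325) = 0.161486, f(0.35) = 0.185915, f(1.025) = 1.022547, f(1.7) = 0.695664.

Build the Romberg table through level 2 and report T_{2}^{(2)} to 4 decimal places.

1.5596

T_{0}^{(0)} (trapezoid, 1 panel, h=2.7000): 2.288571
T_{1}^{(0)} (trapezoid, 2 panels, h=1.3500): 1.395271
T_{2}^{(0)} (trapezoid, 4 panels, h=0.6750): 1.496858
T_{1}^{(1)} = 1.395271 + (1.395271 − 2.288571)/3 = 1.097504
T_{2}^{(1)} = 1.496858 + (1.496858 − 1.395271)/3 = 1.530720
T_{2}^{(2)} = 1.530720 + (1.530720 − 1.097504)/15 = 1.559601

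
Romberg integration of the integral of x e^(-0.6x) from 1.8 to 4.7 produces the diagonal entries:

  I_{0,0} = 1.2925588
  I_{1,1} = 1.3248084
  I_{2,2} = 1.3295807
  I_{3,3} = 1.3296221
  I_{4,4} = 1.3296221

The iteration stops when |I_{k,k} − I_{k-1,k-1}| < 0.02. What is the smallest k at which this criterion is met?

k = 2

|I_{1,1} − I_{0,0}| = 0.0322496 ≥ 0.02
|I_{2,2} − I_{1,1}| = 0.0047723 < 0.02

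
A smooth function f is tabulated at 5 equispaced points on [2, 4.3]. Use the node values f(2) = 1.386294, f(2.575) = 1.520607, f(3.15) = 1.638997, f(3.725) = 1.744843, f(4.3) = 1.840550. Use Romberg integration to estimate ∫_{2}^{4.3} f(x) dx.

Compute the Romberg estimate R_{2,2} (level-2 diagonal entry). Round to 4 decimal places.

R_{0,0} (trapezoid, 1 panel, h=2.3000): 3.710871
R_{1,0} (trapezoid, 2 panels, h=1.1500): 3.740282
R_{2,0} (trapezoid, 4 panels, h=0.5750): 3.747775
R_{1,1} = 3.740282 + (3.740282 − 3.710871)/3 = 3.750086
R_{2,1} = 3.747775 + (3.747775 − 3.740282)/3 = 3.750273
R_{2,2} = 3.750273 + (3.750273 − 3.750086)/15 = 3.750285

3.7503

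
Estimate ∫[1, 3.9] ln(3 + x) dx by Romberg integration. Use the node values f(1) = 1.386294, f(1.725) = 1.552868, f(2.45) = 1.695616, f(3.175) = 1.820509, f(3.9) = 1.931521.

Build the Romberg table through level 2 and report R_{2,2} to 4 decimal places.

R_{0,0} (trapezoid, 1 panel, h=2.9000): 4.810832
R_{1,0} (trapezoid, 2 panels, h=1.4500): 4.864059
R_{2,0} (trapezoid, 4 panels, h=0.7250): 4.877728
R_{1,1} = 4.864059 + (4.864059 − 4.810832)/3 = 4.881801
R_{2,1} = 4.877728 + (4.877728 − 4.864059)/3 = 4.882284
R_{2,2} = 4.882284 + (4.882284 − 4.881801)/15 = 4.882316

4.8823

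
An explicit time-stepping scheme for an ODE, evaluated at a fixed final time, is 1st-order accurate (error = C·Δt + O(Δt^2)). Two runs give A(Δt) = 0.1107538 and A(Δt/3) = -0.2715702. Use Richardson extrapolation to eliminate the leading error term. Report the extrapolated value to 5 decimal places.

-0.46273

Extrapolated value = (3·A(Δt/3) − A(Δt)) / (3 − 1)
= (3·(-0.2715702) − 0.1107538) / 2
= -0.9254644 / 2 = -0.4627322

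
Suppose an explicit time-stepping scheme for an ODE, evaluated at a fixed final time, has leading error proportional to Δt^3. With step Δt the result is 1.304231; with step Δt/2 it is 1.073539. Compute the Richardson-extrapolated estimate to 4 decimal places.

1.0406

The leading error scales as Δt^3; refining by a factor of 2 reduces it by 2^3 = 8.
Extrapolated value = (8·A(Δt/2) − A(Δt)) / (8 − 1)
= (8·1.073539 − 1.304231) / 7
= 7.284081 / 7 = 1.040583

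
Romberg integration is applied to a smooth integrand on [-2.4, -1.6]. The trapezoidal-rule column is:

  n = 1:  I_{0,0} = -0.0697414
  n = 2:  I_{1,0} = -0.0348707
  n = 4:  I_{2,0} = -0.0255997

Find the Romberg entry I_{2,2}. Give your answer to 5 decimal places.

-0.02246

I_{1,1} = (4·(-0.0348707) − (-0.0697414)) / 3 = -0.0232471
I_{2,1} = (4·(-0.0255997) − (-0.0348707)) / 3 = -0.0225094
I_{2,2} = (16·(-0.0225094) − (-0.0232471)) / 15 = -0.0224602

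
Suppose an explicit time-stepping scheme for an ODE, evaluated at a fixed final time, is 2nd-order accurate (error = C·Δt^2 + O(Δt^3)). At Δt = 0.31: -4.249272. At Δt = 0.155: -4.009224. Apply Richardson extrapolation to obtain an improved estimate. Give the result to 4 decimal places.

-3.9292

Extrapolated value = (4·A(Δt/2) − A(Δt)) / (4 − 1)
= (4·(-4.009224) − (-4.249272)) / 3
= -11.787624 / 3 = -3.929208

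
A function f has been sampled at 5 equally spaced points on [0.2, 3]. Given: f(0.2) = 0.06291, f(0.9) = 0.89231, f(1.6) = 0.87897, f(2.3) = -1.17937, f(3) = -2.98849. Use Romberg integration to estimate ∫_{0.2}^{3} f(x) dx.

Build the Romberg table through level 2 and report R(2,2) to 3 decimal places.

R(0,0) (trapezoid, 1 panel, h=2.8000): -4.09581
R(1,0) (trapezoid, 2 panels, h=1.4000): -0.81735
R(2,0) (trapezoid, 4 panels, h=0.7000): -0.60962
R(1,1) = -0.81735 + (-0.81735 − (-4.09581))/3 = 0.27547
R(2,1) = -0.60962 + (-0.60962 − (-0.81735))/3 = -0.54038
R(2,2) = -0.54038 + (-0.54038 − 0.27547)/15 = -0.59477

-0.595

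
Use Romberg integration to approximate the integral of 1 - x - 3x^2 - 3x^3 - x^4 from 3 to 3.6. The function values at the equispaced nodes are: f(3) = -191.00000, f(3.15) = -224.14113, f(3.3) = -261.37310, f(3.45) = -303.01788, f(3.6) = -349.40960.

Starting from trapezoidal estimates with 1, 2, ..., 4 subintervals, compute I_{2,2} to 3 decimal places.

-158.590

I_{0,0} (trapezoid, 1 panel, h=0.6000): -162.12288
I_{1,0} (trapezoid, 2 panels, h=0.3000): -159.47337
I_{2,0} (trapezoid, 4 panels, h=0.1500): -158.81054
I_{1,1} = -159.47337 + (-159.47337 − (-162.12288))/3 = -158.59020
I_{2,1} = -158.81054 + (-158.81054 − (-159.47337))/3 = -158.58960
I_{2,2} = -158.58960 + (-158.58960 − (-158.59020))/15 = -158.58956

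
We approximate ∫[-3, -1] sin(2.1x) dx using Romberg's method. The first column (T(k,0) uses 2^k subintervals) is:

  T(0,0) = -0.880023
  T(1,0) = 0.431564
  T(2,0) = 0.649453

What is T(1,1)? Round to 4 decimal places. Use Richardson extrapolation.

Richardson extrapolation on the trapezoidal column (denominator 4−1=3):
T(1,1) = 0.431564 + (0.431564 − (-0.880023))/3 = 0.868760

0.8688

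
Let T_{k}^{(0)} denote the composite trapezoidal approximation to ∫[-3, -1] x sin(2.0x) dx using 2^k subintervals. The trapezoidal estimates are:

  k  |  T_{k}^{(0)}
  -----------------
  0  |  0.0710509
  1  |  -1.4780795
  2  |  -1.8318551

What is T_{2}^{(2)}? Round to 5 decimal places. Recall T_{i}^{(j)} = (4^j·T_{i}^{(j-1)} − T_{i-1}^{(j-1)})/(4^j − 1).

-1.94680

Richardson extrapolation on the trapezoidal column (denominator 4−1=3):
T_{1}^{(1)} = -1.4780795 + (-1.4780795 − 0.0710509)/3 = -1.9944563
T_{2}^{(1)} = -1.8318551 + (-1.8318551 − (-1.4780795))/3 = -1.9497803
T_{2}^{(2)} = -1.9497803 + (-1.9497803 − (-1.9944563))/15 = -1.9468019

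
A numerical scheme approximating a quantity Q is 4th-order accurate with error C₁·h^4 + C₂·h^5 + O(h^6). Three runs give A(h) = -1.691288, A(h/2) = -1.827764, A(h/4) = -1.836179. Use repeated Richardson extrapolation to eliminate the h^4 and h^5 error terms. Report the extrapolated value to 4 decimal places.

-1.8367

First eliminate the h^4 term (factor 2^4 = 16):
  B₁ = (16·(-1.827764) − (-1.691288))/15 = -1.836862
  B₂ = (16·(-1.836179) − (-1.827764))/15 = -1.836740
Then eliminate the h^5 term (factor 2^5 = 32):
  (32·(-1.836740) − (-1.836862))/31 = -1.836736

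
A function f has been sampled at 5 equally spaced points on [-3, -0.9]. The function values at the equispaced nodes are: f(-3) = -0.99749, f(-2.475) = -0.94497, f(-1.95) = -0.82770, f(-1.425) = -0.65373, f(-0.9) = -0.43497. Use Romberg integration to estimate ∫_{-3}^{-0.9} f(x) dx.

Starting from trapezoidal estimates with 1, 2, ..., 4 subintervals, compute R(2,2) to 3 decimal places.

R(0,0) (trapezoid, 1 panel, h=2.1000): -1.50408
R(1,0) (trapezoid, 2 panels, h=1.0500): -1.62113
R(2,0) (trapezoid, 4 panels, h=0.5250): -1.64988
R(1,1) = -1.62113 + (-1.62113 − (-1.50408))/3 = -1.66015
R(2,1) = -1.64988 + (-1.64988 − (-1.62113))/3 = -1.65946
R(2,2) = -1.65946 + (-1.65946 − (-1.66015))/15 = -1.65941

-1.659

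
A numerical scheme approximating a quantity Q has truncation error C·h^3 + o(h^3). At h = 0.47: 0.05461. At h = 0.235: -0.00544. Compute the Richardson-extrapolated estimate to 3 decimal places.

-0.014

Extrapolated value = (8·A(h/2) − A(h)) / (8 − 1)
= (8·(-0.00544) − 0.05461) / 7
= -0.09813 / 7 = -0.01402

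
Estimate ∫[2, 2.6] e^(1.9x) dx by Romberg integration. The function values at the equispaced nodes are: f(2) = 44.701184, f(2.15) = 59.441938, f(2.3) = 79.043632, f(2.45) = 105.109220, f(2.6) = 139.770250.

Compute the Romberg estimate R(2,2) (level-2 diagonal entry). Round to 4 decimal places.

R(0,0) (trapezoid, 1 panel, h=0.6000): 55.341430
R(1,0) (trapezoid, 2 panels, h=0.3000): 51.383805
R(2,0) (trapezoid, 4 panels, h=0.1500): 50.374576
R(1,1) = 51.383805 + (51.383805 − 55.341430)/3 = 50.064597
R(2,1) = 50.374576 + (50.374576 − 51.383805)/3 = 50.038166
R(2,2) = 50.038166 + (50.038166 − 50.064597)/15 = 50.036404

50.0364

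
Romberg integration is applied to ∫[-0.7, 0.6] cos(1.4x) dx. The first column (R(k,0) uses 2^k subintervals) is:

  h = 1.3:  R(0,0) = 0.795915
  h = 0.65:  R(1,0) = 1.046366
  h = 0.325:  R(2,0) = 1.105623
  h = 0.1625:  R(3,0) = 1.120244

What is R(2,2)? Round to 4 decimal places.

1.1251

Richardson extrapolation on the trapezoidal column (denominator 4−1=3):
R(1,1) = 1.046366 + (1.046366 − 0.795915)/3 = 1.129850
R(2,1) = 1.105623 + (1.105623 − 1.046366)/3 = 1.125375
R(2,2) = 1.125375 + (1.125375 − 1.129850)/15 = 1.125077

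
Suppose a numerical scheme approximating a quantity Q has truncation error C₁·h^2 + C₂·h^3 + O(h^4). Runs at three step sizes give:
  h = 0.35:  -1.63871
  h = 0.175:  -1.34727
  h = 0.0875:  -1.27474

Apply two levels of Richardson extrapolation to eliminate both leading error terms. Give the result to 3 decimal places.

First eliminate the h^2 term (factor 2^2 = 4):
  B₁ = (4·(-1.34727) − (-1.63871))/3 = -1.25012
  B₂ = (4·(-1.27474) − (-1.34727))/3 = -1.25056
Then eliminate the h^3 term (factor 2^3 = 8):
  (8·(-1.25056) − (-1.25012))/7 = -1.25062

-1.251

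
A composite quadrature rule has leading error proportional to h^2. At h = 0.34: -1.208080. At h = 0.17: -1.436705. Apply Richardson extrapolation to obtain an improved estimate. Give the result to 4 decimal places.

The leading error scales as h^2; refining by a factor of 2 reduces it by 2^2 = 4.
Extrapolated value = (4·A(h/2) − A(h)) / (4 − 1)
= (4·(-1.436705) − (-1.208080)) / 3
= -4.538740 / 3 = -1.512913

-1.5129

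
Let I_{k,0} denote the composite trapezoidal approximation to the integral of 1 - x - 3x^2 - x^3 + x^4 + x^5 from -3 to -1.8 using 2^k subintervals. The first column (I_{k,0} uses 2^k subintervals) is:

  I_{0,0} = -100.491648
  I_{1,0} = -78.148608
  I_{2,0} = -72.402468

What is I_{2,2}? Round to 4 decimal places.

Richardson extrapolation on the trapezoidal column (denominator 4−1=3):
I_{1,1} = -78.148608 + (-78.148608 − (-100.491648))/3 = -70.700928
I_{2,1} = -72.402468 + (-72.402468 − (-78.148608))/3 = -70.487088
I_{2,2} = (16·(-70.487088) − (-70.700928)) / 15 = -70.472832

-70.4728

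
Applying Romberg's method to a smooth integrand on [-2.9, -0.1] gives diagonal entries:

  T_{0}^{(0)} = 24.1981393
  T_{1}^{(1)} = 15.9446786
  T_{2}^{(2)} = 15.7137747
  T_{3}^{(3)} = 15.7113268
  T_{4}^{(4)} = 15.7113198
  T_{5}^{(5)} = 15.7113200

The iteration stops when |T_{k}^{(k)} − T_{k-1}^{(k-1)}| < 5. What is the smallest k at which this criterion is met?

k = 2

|T_{1}^{(1)} − T_{0}^{(0)}| = 8.2534607 ≥ 5
|T_{2}^{(2)} − T_{1}^{(1)}| = 0.2309039 < 5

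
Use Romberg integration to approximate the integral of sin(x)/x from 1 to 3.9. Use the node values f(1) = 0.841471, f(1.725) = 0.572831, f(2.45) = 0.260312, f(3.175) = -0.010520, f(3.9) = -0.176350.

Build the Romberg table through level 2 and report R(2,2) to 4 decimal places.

R(0,0) (trapezoid, 1 panel, h=2.9000): 0.964425
R(1,0) (trapezoid, 2 panels, h=1.4500): 0.859665
R(2,0) (trapezoid, 4 panels, h=0.7250): 0.837508
R(1,1) = 0.859665 + (0.859665 − 0.964425)/3 = 0.824745
R(2,1) = 0.837508 + (0.837508 − 0.859665)/3 = 0.830122
R(2,2) = 0.830122 + (0.830122 − 0.824745)/15 = 0.830480

0.8305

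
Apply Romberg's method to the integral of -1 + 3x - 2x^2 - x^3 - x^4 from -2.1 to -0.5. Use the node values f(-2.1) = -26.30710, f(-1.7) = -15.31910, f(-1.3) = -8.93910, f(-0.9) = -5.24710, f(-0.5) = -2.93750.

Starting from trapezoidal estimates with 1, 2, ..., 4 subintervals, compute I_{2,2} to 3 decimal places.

-17.246

I_{0,0} (trapezoid, 1 panel, h=1.6000): -23.39568
I_{1,0} (trapezoid, 2 panels, h=0.8000): -18.84912
I_{2,0} (trapezoid, 4 panels, h=0.4000): -17.65104
I_{1,1} = -18.84912 + (-18.84912 − (-23.39568))/3 = -17.33360
I_{2,1} = -17.65104 + (-17.65104 − (-18.84912))/3 = -17.25168
I_{2,2} = -17.25168 + (-17.25168 − (-17.33360))/15 = -17.24622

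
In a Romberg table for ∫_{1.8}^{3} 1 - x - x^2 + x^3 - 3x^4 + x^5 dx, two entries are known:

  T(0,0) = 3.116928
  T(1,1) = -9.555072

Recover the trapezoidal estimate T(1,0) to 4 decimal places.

From T(1,1) = (4·T(1,0) − T(0,0))/3, solve for T(1,0):
4·T(1,0) = 3·(-9.555072) + 3.116928 = -25.548288
T(1,0) = -6.387072

-6.3871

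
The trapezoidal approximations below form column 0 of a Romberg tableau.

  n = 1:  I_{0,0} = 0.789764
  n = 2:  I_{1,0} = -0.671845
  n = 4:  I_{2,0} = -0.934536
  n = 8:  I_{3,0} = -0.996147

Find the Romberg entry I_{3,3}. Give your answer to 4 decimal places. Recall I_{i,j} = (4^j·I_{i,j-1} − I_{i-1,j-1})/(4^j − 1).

-1.0164

I_{1,1} = (4·(-0.671845) − 0.789764) / 3 = -1.159048
I_{2,1} = -0.934536 + (-0.934536 − (-0.671845))/3 = -1.022100
I_{3,1} = -0.996147 + (-0.996147 − (-0.934536))/3 = -1.016684
I_{2,2} = -1.022100 + (-1.022100 − (-1.159048))/15 = -1.012970
I_{3,2} = (16·(-1.016684) − (-1.022100)) / 15 = -1.016323
I_{3,3} = (64·(-1.016323) − (-1.012970)) / 63 = -1.016376
(Column j=1 coincides with Simpson's rule on the same nodes.)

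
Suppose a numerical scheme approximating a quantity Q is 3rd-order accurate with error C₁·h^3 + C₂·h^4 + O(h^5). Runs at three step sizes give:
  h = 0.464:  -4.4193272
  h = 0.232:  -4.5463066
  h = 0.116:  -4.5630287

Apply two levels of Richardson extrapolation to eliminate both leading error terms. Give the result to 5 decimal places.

-4.56548

First eliminate the h^3 term (factor 2^3 = 8):
  B₁ = (8·(-4.5463066) − (-4.4193272))/7 = -4.5644465
  B₂ = (8·(-4.5630287) − (-4.5463066))/7 = -4.5654176
Then eliminate the h^4 term (factor 2^4 = 16):
  (16·(-4.5654176) − (-4.5644465))/15 = -4.5654823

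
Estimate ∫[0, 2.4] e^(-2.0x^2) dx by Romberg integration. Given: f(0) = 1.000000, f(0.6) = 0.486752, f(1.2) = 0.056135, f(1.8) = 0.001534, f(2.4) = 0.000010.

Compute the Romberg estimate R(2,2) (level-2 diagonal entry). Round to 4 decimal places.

0.6213

R(0,0) (trapezoid, 1 panel, h=2.4000): 1.200012
R(1,0) (trapezoid, 2 panels, h=1.2000): 0.667368
R(2,0) (trapezoid, 4 panels, h=0.6000): 0.626656
R(1,1) = 0.667368 + (0.667368 − 1.200012)/3 = 0.489820
R(2,1) = 0.626656 + (0.626656 − 0.667368)/3 = 0.613085
R(2,2) = 0.613085 + (0.613085 − 0.489820)/15 = 0.621303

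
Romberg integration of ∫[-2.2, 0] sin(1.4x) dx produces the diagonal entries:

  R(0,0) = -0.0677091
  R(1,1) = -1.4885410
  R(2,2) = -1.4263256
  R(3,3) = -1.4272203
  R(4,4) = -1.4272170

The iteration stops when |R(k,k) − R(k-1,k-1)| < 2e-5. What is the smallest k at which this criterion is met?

|R(1,1) − R(0,0)| = 1.4208319 ≥ 2e-5
|R(2,2) − R(1,1)| = 0.0622154 ≥ 2e-5
|R(3,3) − R(2,2)| = 0.0008947 ≥ 2e-5
|R(4,4) − R(3,3)| = 0.0000033 < 2e-5

k = 4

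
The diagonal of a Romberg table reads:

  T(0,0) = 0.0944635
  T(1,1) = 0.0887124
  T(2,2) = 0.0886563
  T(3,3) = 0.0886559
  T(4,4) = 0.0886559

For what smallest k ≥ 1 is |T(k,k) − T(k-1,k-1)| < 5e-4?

|T(1,1) − T(0,0)| = 0.0057511 ≥ 5e-4
|T(2,2) − T(1,1)| = 0.0000561 < 5e-4

k = 2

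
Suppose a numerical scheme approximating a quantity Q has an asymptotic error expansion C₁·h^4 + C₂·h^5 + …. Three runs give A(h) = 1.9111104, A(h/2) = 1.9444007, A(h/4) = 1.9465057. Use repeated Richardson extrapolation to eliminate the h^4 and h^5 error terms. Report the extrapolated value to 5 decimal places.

First eliminate the h^4 term (factor 2^4 = 16):
  B₁ = (16·1.9444007 − 1.9111104)/15 = 1.9466201
  B₂ = (16·1.9465057 − 1.9444007)/15 = 1.9466460
Then eliminate the h^5 term (factor 2^5 = 32):
  (32·1.9466460 − 1.9466201)/31 = 1.9466468

1.94665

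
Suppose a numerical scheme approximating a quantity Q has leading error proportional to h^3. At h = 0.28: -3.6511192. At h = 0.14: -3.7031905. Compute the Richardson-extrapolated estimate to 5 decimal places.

-3.71063

The leading error scales as h^3; refining by a factor of 2 reduces it by 2^3 = 8.
Extrapolated value = (8·A(h/2) − A(h)) / (8 − 1)
= (8·(-3.7031905) − (-3.6511192)) / 7
= -25.9744048 / 7 = -3.7106293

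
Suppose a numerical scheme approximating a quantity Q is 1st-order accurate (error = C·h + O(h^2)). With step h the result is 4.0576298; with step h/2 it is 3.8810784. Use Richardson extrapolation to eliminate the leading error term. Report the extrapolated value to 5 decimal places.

3.70453

Extrapolated value = (2·A(h/2) − A(h)) / (2 − 1)
= (2·3.8810784 − 4.0576298) / 1
= 3.7045270 / 1 = 3.7045270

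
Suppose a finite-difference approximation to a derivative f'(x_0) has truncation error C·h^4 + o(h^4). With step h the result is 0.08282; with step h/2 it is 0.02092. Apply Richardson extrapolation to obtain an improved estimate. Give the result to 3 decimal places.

0.017

Extrapolated value = (16·A(h/2) − A(h)) / (16 − 1)
= (16·0.02092 − 0.08282) / 15
= 0.25190 / 15 = 0.01679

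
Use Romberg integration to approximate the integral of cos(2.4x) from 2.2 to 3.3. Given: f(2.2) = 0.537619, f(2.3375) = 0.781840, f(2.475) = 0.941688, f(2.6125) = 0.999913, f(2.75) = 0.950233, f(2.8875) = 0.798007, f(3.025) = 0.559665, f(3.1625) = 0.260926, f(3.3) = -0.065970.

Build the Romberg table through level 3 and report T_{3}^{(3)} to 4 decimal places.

0.7671

T_{0}^{(0)} (trapezoid, 1 panel, h=1.1000): 0.259407
T_{1}^{(0)} (trapezoid, 2 panels, h=0.5500): 0.652332
T_{2}^{(0)} (trapezoid, 4 panels, h=0.2750): 0.739038
T_{3}^{(0)} (trapezoid, 8 panels, h=0.1375): 0.760113
T_{1}^{(1)} = 0.652332 + (0.652332 − 0.259407)/3 = 0.783307
T_{2}^{(1)} = 0.739038 + (0.739038 − 0.652332)/3 = 0.767940
T_{3}^{(1)} = 0.760113 + (0.760113 − 0.739038)/3 = 0.767138
T_{2}^{(2)} = 0.767940 + (0.767940 − 0.783307)/15 = 0.766916
T_{3}^{(2)} = 0.767138 + (0.767138 − 0.767940)/15 = 0.767085
T_{3}^{(3)} = 0.767085 + (0.767085 − 0.766916)/63 = 0.767088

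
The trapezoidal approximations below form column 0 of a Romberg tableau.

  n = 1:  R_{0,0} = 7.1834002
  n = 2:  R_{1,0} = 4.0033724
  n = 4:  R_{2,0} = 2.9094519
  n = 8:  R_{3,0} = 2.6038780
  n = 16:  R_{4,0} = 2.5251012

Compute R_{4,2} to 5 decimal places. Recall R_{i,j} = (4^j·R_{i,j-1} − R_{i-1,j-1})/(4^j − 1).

Richardson extrapolation on the trapezoidal column (denominator 4−1=3):
R_{3,1} = 2.6038780 + (2.6038780 − 2.9094519)/3 = 2.5020200
R_{4,1} = 2.5251012 + (2.5251012 − 2.6038780)/3 = 2.4988423
R_{4,2} = (16·2.4988423 − 2.5020200) / 15 = 2.4986305

2.49863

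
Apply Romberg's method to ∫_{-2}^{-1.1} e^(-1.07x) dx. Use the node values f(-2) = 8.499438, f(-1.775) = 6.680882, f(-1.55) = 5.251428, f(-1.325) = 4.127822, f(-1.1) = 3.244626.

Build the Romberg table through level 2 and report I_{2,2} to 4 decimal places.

4.9110

I_{0,0} (trapezoid, 1 panel, h=0.9000): 5.284829
I_{1,0} (trapezoid, 2 panels, h=0.4500): 5.005557
I_{2,0} (trapezoid, 4 panels, h=0.2250): 4.934737
I_{1,1} = 5.005557 + (5.005557 − 5.284829)/3 = 4.912466
I_{2,1} = 4.934737 + (4.934737 − 5.005557)/3 = 4.911130
I_{2,2} = 4.911130 + (4.911130 − 4.912466)/15 = 4.911041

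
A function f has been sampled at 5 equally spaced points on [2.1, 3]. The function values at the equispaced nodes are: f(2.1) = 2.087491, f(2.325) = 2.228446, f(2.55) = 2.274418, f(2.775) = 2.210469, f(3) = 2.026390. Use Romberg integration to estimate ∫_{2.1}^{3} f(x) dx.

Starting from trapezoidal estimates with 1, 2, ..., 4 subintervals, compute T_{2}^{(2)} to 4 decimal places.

T_{0}^{(0)} (trapezoid, 1 panel, h=0.9000): 1.851246
T_{1}^{(0)} (trapezoid, 2 panels, h=0.4500): 1.949111
T_{2}^{(0)} (trapezoid, 4 panels, h=0.2250): 1.973312
T_{1}^{(1)} = 1.949111 + (1.949111 − 1.851246)/3 = 1.981733
T_{2}^{(1)} = 1.973312 + (1.973312 − 1.949111)/3 = 1.981379
T_{2}^{(2)} = 1.981379 + (1.981379 − 1.981733)/15 = 1.981355

1.9814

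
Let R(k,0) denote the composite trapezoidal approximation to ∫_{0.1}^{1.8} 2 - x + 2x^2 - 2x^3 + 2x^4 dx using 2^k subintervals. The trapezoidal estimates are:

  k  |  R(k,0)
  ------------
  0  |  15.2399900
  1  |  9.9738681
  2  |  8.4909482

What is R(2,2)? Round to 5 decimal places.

Richardson extrapolation on the trapezoidal column (denominator 4−1=3):
R(1,1) = 9.9738681 + (9.9738681 − 15.2399900)/3 = 8.2184941
R(2,1) = 8.4909482 + (8.4909482 − 9.9738681)/3 = 7.9966416
R(2,2) = 7.9966416 + (7.9966416 − 8.2184941)/15 = 7.9818514

7.98185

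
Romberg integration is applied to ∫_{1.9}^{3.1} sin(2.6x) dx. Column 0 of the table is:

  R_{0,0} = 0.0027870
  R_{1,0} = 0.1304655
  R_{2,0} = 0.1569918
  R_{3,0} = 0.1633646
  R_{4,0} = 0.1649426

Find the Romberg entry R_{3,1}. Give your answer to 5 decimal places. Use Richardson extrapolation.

Richardson extrapolation on the trapezoidal column (denominator 4−1=3):
R_{3,1} = (4·0.1633646 − 0.1569918) / 3 = 0.1654889

0.16549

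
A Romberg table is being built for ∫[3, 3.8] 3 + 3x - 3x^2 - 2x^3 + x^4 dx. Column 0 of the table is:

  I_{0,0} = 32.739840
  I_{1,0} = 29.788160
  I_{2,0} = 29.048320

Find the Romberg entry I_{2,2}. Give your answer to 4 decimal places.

28.8015

Richardson extrapolation on the trapezoidal column (denominator 4−1=3):
I_{1,1} = (4·29.788160 − 32.739840) / 3 = 28.804267
I_{2,1} = (4·29.048320 − 29.788160) / 3 = 28.801707
I_{2,2} = 28.801707 + (28.801707 − 28.804267)/15 = 28.801536
(Column j=1 coincides with Simpson's rule on the same nodes.)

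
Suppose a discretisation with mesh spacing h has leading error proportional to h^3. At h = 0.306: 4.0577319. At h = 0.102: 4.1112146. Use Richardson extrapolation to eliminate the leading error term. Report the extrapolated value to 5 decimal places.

4.11327

Extrapolated value = (27·A(h/3) − A(h)) / (27 − 1)
= (27·4.1112146 − 4.0577319) / 26
= 106.9450623 / 26 = 4.1132716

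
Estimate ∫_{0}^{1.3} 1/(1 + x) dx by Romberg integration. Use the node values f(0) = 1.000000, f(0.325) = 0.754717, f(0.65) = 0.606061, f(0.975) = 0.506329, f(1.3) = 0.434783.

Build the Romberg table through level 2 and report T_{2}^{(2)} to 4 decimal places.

0.8330

T_{0}^{(0)} (trapezoid, 1 panel, h=1.3000): 0.932609
T_{1}^{(0)} (trapezoid, 2 panels, h=0.6500): 0.860244
T_{2}^{(0)} (trapezoid, 4 panels, h=0.3250): 0.839962
T_{1}^{(1)} = 0.860244 + (0.860244 − 0.932609)/3 = 0.836122
T_{2}^{(1)} = 0.839962 + (0.839962 − 0.860244)/3 = 0.833201
T_{2}^{(2)} = 0.833201 + (0.833201 − 0.836122)/15 = 0.833006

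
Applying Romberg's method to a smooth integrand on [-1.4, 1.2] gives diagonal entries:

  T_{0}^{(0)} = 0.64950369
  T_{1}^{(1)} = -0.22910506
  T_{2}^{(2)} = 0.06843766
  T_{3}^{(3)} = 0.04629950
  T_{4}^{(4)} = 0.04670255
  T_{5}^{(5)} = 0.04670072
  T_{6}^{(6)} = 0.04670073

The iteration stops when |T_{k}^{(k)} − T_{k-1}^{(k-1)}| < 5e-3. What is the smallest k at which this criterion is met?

|T_{1}^{(1)} − T_{0}^{(0)}| = 0.87860875 ≥ 5e-3
|T_{2}^{(2)} − T_{1}^{(1)}| = 0.29754272 ≥ 5e-3
|T_{3}^{(3)} − T_{2}^{(2)}| = 0.02213816 ≥ 5e-3
|T_{4}^{(4)} − T_{3}^{(3)}| = 0.00040305 < 5e-3

k = 4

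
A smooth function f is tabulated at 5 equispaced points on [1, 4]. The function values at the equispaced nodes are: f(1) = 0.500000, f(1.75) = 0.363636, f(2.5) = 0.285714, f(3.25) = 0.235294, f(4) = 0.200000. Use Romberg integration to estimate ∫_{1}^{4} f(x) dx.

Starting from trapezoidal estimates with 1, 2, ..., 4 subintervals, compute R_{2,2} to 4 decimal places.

R_{0,0} (trapezoid, 1 panel, h=3.0000): 1.050000
R_{1,0} (trapezoid, 2 panels, h=1.5000): 0.953571
R_{2,0} (trapezoid, 4 panels, h=0.7500): 0.925983
R_{1,1} = 0.953571 + (0.953571 − 1.050000)/3 = 0.921428
R_{2,1} = 0.925983 + (0.925983 − 0.953571)/3 = 0.916787
R_{2,2} = 0.916787 + (0.916787 − 0.921428)/15 = 0.916478

0.9165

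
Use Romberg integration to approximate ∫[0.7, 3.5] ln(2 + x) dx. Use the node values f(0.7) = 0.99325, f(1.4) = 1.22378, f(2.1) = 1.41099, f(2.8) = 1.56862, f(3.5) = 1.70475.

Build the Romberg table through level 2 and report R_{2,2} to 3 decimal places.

R_{0,0} (trapezoid, 1 panel, h=2.8000): 3.77720
R_{1,0} (trapezoid, 2 panels, h=1.4000): 3.86399
R_{2,0} (trapezoid, 4 panels, h=0.7000): 3.88667
R_{1,1} = 3.86399 + (3.86399 − 3.77720)/3 = 3.89292
R_{2,1} = 3.88667 + (3.88667 − 3.86399)/3 = 3.89423
R_{2,2} = 3.89423 + (3.89423 − 3.89292)/15 = 3.89432

3.894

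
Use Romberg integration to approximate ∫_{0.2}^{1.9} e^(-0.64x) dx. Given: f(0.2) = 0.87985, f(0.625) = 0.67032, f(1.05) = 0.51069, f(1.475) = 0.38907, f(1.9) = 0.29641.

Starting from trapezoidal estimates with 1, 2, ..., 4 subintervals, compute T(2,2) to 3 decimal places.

0.912

T(0,0) (trapezoid, 1 panel, h=1.7000): 0.99982
T(1,0) (trapezoid, 2 panels, h=0.8500): 0.93400
T(2,0) (trapezoid, 4 panels, h=0.4250): 0.91724
T(1,1) = 0.93400 + (0.93400 − 0.99982)/3 = 0.91206
T(2,1) = 0.91724 + (0.91724 − 0.93400)/3 = 0.91165
T(2,2) = 0.91165 + (0.91165 − 0.91206)/15 = 0.91162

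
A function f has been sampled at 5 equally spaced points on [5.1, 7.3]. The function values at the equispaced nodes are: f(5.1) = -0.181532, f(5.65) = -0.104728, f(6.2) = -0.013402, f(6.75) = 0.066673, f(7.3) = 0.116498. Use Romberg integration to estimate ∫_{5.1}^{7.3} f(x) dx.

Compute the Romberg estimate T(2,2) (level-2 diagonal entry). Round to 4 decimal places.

-0.0448

T(0,0) (trapezoid, 1 panel, h=2.2000): -0.071537
T(1,0) (trapezoid, 2 panels, h=1.1000): -0.050511
T(2,0) (trapezoid, 4 panels, h=0.5500): -0.046186
T(1,1) = -0.050511 + (-0.050511 − (-0.071537))/3 = -0.043502
T(2,1) = -0.046186 + (-0.046186 − (-0.050511))/3 = -0.044744
T(2,2) = -0.044744 + (-0.044744 − (-0.043502))/15 = -0.044827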